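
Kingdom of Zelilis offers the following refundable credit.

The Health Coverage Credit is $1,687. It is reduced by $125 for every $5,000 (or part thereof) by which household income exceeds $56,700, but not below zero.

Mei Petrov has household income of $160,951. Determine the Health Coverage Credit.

Health Coverage Credit: income exceeds $56,700 by $104,251 → 21 increments × $125 = $2,625 ≥ base, so the credit is $0.

$0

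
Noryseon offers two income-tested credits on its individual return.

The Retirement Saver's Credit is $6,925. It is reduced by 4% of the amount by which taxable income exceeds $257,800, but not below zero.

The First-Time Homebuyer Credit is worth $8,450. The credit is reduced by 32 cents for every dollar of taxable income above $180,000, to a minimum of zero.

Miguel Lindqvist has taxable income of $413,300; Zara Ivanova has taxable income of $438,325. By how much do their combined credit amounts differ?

Miguel ($413,300): Retirement Saver's Credit: 4% of the $155,500 excess over $257,800 is $6,220; credit = $6,925 − $6,220 = $705. First-Time Homebuyer Credit: 32% of the $233,300 excess over $180,000 is $74,656 ≥ base, so the credit is $0. total $705 + $0 = $705
Zara ($438,325): Retirement Saver's Credit: 4% of the $180,525 excess over $257,800 is $7,221 ≥ base, so the credit is $0. First-Time Homebuyer Credit: 32% of the $258,325 excess over $180,000 is $82,664 ≥ base, so the credit is $0. total $0 + $0 = $0
Difference: |$705 − $0| = $705.

$705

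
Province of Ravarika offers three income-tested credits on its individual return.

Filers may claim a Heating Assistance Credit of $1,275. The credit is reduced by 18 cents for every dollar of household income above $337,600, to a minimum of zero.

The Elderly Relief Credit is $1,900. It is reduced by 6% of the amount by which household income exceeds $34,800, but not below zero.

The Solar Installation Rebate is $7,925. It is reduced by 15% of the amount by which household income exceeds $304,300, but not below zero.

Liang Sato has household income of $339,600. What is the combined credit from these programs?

Heating Assistance Credit: 18% of the $2,000 excess over $337,600 is $360; credit = $1,275 − $360 = $915.
Elderly Relief Credit: 6% of the $304,800 excess over $34,800 is $18,288 ≥ base, so the credit is $0.
Solar Installation Rebate: 15% of the $35,300 excess over $304,300 is $5,295; credit = $7,925 − $5,295 = $2,630.
Total: $915 + $0 + $2,630 = $3,545.

$3,545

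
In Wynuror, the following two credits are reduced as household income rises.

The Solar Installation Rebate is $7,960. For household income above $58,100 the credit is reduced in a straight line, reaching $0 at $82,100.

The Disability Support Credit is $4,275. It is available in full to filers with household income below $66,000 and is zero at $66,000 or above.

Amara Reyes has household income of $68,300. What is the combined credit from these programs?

Solar Installation Rebate: $68,300 is $10,200 into a $24,000 phase-out range, leaving 13,800/24,000 of the credit: $7,960 × 13,800/24,000 = $4,577.
Disability Support Credit: $68,300 meets or exceeds the $66,000 cutoff, so the credit is $0.
Total: $4,577 + $0 = $4,577.

$4,577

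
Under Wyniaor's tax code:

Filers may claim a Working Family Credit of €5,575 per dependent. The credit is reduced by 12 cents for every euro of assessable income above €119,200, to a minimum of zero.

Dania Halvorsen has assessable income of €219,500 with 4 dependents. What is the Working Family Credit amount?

Working Family Credit: base = 4 × €5,575 = €22,300. 12% of the €100,300 excess over €119,200 is €12,036; credit = €22,300 − €12,036 = €10,264.

€10,264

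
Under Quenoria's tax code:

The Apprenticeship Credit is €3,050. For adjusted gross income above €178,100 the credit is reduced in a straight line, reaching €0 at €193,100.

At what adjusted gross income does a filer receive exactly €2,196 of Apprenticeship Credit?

€2,196 is 2,196/3,050 of the full €3,050, so 854/3,050 of the €15,000 range has been used: income = €178,100 + €15,000 × 854/3,050 = €182,300.

€182,300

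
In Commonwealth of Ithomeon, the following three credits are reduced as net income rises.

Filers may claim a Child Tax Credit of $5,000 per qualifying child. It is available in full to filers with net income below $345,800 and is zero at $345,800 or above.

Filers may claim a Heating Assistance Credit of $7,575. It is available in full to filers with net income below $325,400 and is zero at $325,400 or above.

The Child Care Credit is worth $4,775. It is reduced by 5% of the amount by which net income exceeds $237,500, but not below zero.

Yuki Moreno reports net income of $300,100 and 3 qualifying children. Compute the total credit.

Child Tax Credit: base = 3 × $5,000 = $15,000. $300,100 is below the $345,800 cutoff, so the full $15,000 applies.
Heating Assistance Credit: $300,100 is below the $325,400 cutoff, so the full $7,575 applies.
Child Care Credit: 5% of the $62,600 excess over $237,500 is $3,130; credit = $4,775 − $3,130 = $1,645.
Total: $15,000 + $7,575 + $1,645 = $24,220.

$24,220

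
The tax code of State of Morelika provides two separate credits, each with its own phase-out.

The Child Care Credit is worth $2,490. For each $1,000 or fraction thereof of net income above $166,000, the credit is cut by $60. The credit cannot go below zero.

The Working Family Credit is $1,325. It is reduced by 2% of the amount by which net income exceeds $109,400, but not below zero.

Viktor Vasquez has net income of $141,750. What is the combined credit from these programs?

Child Care Credit: $141,750 is at or below the $166,000 threshold, so the full $2,490 applies.
Working Family Credit: 2% of the $32,350 excess over $109,400 is $647; credit = $1,325 − $647 = $678.
Total: $2,490 + $678 = $3,168.

$3,168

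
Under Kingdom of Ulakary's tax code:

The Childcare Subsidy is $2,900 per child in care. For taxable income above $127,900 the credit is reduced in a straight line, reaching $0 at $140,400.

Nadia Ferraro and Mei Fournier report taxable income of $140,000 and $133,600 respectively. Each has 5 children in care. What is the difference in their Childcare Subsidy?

$7,424

Nadia ($140,000): Childcare Subsidy: base = 5 × $2,900 = $14,500. $140,000 is $12,100 into a $12,500 phase-out range, leaving 400/12,500 of the credit: $14,500 × 400/12,500 = $464.
Mei ($133,600): Childcare Subsidy: base = 5 × $2,900 = $14,500. $133,600 is $5,700 into a $12,500 phase-out range, leaving 6,800/12,500 of the credit: $14,500 × 6,800/12,500 = $7,888.
Difference: |$464 − $7,888| = $7,424.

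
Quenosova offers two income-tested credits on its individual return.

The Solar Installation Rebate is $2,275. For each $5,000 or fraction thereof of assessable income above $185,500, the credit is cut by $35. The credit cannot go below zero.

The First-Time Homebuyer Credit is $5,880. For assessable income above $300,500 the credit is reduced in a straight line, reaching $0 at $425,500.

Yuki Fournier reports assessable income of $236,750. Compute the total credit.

Solar Installation Rebate: income exceeds $185,500 by $51,250, which is 11 full-or-partial $5,000 increments; reduction = 11 × $35 = $385, leaving $1,890.
First-Time Homebuyer Credit: $236,750 is at or below the $300,500 threshold, so the full $5,880 applies.
Total: $1,890 + $5,880 = $7,770.

$7,770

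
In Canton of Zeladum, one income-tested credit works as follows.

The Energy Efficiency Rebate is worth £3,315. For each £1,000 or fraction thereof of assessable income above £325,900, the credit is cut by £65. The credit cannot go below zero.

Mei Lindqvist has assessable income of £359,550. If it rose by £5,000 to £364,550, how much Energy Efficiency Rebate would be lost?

£325

At £359,550 — income exceeds £325,900 by £33,650, which is 34 full-or-partial £1,000 increments; reduction = 34 × £65 = £2,210, leaving £1,105.
At £364,550 — income exceeds £325,900 by £38,650, which is 39 full-or-partial £1,000 increments; reduction = 39 × £65 = £2,535, leaving £780.
Lost: £1,105 − £780 = £325.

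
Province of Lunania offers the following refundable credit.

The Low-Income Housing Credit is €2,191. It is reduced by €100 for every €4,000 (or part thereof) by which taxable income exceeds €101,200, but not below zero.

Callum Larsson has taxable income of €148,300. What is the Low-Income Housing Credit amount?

€991

Low-Income Housing Credit: income exceeds €101,200 by €47,100, which is 12 full-or-partial €4,000 increments; reduction = 12 × €100 = €1,200, leaving €991.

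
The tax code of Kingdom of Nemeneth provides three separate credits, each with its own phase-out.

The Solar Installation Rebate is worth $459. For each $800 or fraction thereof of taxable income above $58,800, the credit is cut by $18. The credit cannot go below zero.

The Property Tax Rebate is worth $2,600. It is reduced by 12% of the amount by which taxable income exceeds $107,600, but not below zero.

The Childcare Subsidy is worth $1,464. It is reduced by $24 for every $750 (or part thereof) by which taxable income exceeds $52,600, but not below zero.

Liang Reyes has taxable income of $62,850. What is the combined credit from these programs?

$4,079

Solar Installation Rebate: income exceeds $58,800 by $4,050, which is 6 full-or-partial $800 increments; reduction = 6 × $18 = $108, leaving $351.
Property Tax Rebate: $62,850 is at or below the $107,600 threshold, so the full $2,600 applies.
Childcare Subsidy: income exceeds $52,600 by $10,250, which is 14 full-or-partial $750 increments; reduction = 14 × $24 = $336, leaving $1,128.
Total: $351 + $2,600 + $1,128 = $4,079.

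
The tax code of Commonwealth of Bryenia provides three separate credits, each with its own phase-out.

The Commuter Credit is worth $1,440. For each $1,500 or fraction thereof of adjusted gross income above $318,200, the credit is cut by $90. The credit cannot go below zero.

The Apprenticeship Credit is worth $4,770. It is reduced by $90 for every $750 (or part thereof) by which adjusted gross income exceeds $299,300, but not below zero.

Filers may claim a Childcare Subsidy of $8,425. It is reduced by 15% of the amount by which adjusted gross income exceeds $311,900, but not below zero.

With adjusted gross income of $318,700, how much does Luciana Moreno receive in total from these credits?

Commuter Credit: income exceeds $318,200 by $500, which is 1 full-or-partial $1,500 increment; reduction = 1 × $90 = $90, leaving $1,350.
Apprenticeship Credit: income exceeds $299,300 by $19,400, which is 26 full-or-partial $750 increments; reduction = 26 × $90 = $2,340, leaving $2,430.
Childcare Subsidy: 15% of the $6,800 excess over $311,900 is $1,020; credit = $8,425 − $1,020 = $7,405.
Total: $1,350 + $2,430 + $7,405 = $11,185.

$11,185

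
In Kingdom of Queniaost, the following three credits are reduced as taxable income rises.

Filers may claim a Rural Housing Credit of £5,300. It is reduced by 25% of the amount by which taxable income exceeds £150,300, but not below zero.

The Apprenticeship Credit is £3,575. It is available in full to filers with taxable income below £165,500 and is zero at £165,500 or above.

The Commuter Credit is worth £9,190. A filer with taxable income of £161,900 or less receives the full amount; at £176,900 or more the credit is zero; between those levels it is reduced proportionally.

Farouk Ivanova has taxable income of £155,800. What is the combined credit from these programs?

Rural Housing Credit: 25% of the £5,500 excess over £150,300 is £1,375; credit = £5,300 − £1,375 = £3,925.
Apprenticeship Credit: £155,800 is below the £165,500 cutoff, so the full £3,575 applies.
Commuter Credit: £155,800 is at or below the £161,900 threshold, so the full £9,190 applies.
Total: £3,925 + £3,575 + £9,190 = £16,690.

£16,690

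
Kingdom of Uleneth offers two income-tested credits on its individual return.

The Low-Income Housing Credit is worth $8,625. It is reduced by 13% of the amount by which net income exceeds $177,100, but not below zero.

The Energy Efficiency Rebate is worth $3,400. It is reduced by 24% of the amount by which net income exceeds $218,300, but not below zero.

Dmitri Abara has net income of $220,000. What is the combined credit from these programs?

$6,040

Low-Income Housing Credit: 13% of the $42,900 excess over $177,100 is $5,577; credit = $8,625 − $5,577 = $3,048.
Energy Efficiency Rebate: 24% of the $1,700 excess over $218,300 is $408; credit = $3,400 − $408 = $2,992.
Total: $3,048 + $2,992 = $6,040.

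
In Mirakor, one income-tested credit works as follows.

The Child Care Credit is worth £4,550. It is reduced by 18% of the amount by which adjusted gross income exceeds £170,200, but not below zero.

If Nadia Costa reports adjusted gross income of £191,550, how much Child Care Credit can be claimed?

£707

Child Care Credit: 18% of the £21,350 excess over £170,200 is £3,843; credit = £4,550 − £3,843 = £707.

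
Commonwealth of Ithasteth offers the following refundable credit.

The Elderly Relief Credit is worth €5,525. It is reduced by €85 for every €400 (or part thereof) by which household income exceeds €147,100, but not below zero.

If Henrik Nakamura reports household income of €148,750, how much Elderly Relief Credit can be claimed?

Elderly Relief Credit: income exceeds €147,100 by €1,650, which is 5 full-or-partial €400 increments; reduction = 5 × €85 = €425, leaving €5,100.

€5,100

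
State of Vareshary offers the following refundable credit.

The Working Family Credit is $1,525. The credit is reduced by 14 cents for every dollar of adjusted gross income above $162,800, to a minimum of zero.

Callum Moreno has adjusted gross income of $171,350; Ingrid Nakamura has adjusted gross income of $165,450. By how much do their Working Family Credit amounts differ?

$826

Callum ($171,350): Working Family Credit: 14% of the $8,550 excess over $162,800 is $1,197; credit = $1,525 − $1,197 = $328.
Ingrid ($165,450): Working Family Credit: 14% of the $2,650 excess over $162,800 is $371; credit = $1,525 − $371 = $1,154.
Difference: |$328 − $1,154| = $826.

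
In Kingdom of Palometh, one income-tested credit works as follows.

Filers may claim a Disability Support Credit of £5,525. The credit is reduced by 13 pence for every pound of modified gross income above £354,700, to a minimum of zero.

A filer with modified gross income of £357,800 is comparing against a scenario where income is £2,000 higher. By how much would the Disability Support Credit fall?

At £357,800 — 13% of the £3,100 excess over £354,700 is £403; credit = £5,525 − £403 = £5,122.
At £359,800 — 13% of the £5,100 excess over £354,700 is £663; credit = £5,525 − £663 = £4,862.
Lost: £5,122 − £4,862 = £260.

£260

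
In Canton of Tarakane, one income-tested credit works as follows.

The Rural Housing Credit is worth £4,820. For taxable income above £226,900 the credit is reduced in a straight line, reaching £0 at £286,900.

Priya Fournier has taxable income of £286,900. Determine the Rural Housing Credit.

Rural Housing Credit: £286,900 is at or above £286,900, so the credit is £0.

£0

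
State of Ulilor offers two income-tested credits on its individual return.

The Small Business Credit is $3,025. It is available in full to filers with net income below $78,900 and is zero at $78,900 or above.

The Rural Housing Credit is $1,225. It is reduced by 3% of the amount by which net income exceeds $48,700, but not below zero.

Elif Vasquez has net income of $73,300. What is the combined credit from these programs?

$3,512

Small Business Credit: $73,300 is below the $78,900 cutoff, so the full $3,025 applies.
Rural Housing Credit: 3% of the $24,600 excess over $48,700 is $738; credit = $1,225 − $738 = $487.
Total: $3,025 + $487 = $3,512.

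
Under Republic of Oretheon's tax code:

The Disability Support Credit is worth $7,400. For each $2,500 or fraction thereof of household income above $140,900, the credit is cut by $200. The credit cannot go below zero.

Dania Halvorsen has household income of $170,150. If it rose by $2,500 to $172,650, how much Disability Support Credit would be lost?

At $170,150 — income exceeds $140,900 by $29,250, which is 12 full-or-partial $2,500 increments; reduction = 12 × $200 = $2,400, leaving $5,000.
At $172,650 — income exceeds $140,900 by $31,750, which is 13 full-or-partial $2,500 increments; reduction = 13 × $200 = $2,600, leaving $4,800.
Lost: $5,000 − $4,800 = $200.

$200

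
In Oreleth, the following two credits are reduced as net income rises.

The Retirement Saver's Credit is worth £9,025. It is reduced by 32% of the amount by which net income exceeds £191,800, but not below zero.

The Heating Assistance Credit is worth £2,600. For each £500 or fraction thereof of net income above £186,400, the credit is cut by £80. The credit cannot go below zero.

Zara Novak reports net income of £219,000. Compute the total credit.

£321

Retirement Saver's Credit: 32% of the £27,200 excess over £191,800 is £8,704; credit = £9,025 − £8,704 = £321.
Heating Assistance Credit: income exceeds £186,400 by £32,600 → 66 increments × £80 = £5,280 ≥ base, so the credit is £0.
Total: £321 + £0 = £321.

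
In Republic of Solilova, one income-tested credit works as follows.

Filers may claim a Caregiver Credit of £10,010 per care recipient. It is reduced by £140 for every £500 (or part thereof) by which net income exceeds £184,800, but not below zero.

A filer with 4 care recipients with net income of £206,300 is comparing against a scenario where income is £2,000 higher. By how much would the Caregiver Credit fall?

At £206,300 — base = 4 × £10,010 = £40,040. income exceeds £184,800 by £21,500, which is 43 full-or-partial £500 increments; reduction = 43 × £140 = £6,020, leaving £34,020.
At £208,300 — base = 4 × £10,010 = £40,040. income exceeds £184,800 by £23,500, which is 47 full-or-partial £500 increments; reduction = 47 × £140 = £6,580, leaving £33,460.
Lost: £34,020 − £33,460 = £560.

£560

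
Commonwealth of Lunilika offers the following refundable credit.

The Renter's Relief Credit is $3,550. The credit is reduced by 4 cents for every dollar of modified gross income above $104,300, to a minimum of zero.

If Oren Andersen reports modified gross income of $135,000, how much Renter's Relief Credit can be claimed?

Renter's Relief Credit: 4% of the $30,700 excess over $104,300 is $1,228; credit = $3,550 − $1,228 = $2,322.

$2,322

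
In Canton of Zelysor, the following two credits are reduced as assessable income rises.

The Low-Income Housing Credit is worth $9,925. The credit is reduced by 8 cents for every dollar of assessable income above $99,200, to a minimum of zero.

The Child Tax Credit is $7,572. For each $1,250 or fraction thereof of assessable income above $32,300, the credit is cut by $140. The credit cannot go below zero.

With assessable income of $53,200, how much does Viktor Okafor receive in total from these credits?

Low-Income Housing Credit: $53,200 is at or below the $99,200 threshold, so the full $9,925 applies.
Child Tax Credit: income exceeds $32,300 by $20,900, which is 17 full-or-partial $1,250 increments; reduction = 17 × $140 = $2,380, leaving $5,192.
Total: $9,925 + $5,192 = $15,117.

$15,117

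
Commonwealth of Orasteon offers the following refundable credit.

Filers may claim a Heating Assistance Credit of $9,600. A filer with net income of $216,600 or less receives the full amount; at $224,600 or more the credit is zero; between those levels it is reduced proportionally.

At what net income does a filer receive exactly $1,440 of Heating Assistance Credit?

$223,400

$1,440 is 1,440/9,600 of the full $9,600, so 8,160/9,600 of the $8,000 range has been used: income = $216,600 + $8,000 × 8,160/9,600 = $223,400.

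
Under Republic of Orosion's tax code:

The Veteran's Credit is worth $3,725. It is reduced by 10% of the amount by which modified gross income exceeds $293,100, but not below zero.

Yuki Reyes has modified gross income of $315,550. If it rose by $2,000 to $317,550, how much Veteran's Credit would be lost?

$200

At $315,550 — 10% of the $22,450 excess over $293,100 is $2,245; credit = $3,725 − $2,245 = $1,480.
At $317,550 — 10% of the $24,450 excess over $293,100 is $2,445; credit = $3,725 − $2,445 = $1,280.
Lost: $1,480 − $1,280 = $200.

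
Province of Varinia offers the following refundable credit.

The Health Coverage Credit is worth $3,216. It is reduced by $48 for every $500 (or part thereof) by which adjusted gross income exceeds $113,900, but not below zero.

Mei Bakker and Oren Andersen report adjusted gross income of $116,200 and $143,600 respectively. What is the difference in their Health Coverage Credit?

Mei ($116,200): Health Coverage Credit: income exceeds $113,900 by $2,300, which is 5 full-or-partial $500 increments; reduction = 5 × $48 = $240, leaving $2,976.
Oren ($143,600): Health Coverage Credit: income exceeds $113,900 by $29,700, which is 60 full-or-partial $500 increments; reduction = 60 × $48 = $2,880, leaving $336.
Difference: |$2,976 − $336| = $2,640.

$2,640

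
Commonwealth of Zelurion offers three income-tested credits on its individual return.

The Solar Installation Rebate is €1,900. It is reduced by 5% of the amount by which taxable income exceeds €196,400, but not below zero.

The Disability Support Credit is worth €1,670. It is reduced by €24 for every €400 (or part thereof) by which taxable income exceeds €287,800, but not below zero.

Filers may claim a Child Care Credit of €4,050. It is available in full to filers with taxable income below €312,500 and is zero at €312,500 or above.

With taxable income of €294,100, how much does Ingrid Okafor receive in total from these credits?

Solar Installation Rebate: 5% of the €97,700 excess over €196,400 is €4,885 ≥ base, so the credit is €0.
Disability Support Credit: income exceeds €287,800 by €6,300, which is 16 full-or-partial €400 increments; reduction = 16 × €24 = €384, leaving €1,286.
Child Care Credit: €294,100 is below the €312,500 cutoff, so the full €4,050 applies.
Total: €0 + €1,286 + €4,050 = €5,336.

€5,336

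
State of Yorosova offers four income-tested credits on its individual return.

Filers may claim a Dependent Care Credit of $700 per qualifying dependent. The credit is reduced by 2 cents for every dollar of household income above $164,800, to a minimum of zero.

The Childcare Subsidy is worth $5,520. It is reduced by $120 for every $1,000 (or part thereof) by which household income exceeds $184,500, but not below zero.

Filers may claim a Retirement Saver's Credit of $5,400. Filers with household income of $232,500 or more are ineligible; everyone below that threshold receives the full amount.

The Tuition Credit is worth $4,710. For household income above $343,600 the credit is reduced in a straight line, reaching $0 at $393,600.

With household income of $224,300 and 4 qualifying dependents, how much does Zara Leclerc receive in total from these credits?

$12,440

Dependent Care Credit: base = 4 × $700 = $2,800. 2% of the $59,500 excess over $164,800 is $1,190; credit = $2,800 − $1,190 = $1,610.
Childcare Subsidy: income exceeds $184,500 by $39,800, which is 40 full-or-partial $1,000 increments; reduction = 40 × $120 = $4,800, leaving $720.
Retirement Saver's Credit: $224,300 is below the $232,500 cutoff, so the full $5,400 applies.
Tuition Credit: $224,300 is at or below the $343,600 threshold, so the full $4,710 applies.
Total: $1,610 + $720 + $5,400 + $4,710 = $12,440.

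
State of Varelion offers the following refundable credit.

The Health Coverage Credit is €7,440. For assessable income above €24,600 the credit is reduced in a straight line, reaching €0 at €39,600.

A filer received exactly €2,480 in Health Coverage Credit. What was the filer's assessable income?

€2,480 is 2,480/7,440 of the full €7,440, so 4,960/7,440 of the €15,000 range has been used: income = €24,600 + €15,000 × 4,960/7,440 = €34,600.

€34,600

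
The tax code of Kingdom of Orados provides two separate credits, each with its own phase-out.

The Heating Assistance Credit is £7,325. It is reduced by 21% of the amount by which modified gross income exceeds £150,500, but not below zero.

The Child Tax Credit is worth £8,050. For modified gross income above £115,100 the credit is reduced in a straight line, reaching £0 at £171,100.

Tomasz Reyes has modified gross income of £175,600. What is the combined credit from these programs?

£2,054

Heating Assistance Credit: 21% of the £25,100 excess over £150,500 is £5,271; credit = £7,325 − £5,271 = £2,054.
Child Tax Credit: £175,600 is at or above £171,100, so the credit is £0.
Total: £2,054 + £0 = £2,054.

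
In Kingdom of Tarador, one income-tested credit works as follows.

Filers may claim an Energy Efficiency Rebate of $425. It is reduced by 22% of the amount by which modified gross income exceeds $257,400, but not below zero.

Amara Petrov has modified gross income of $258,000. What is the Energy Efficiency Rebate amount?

Energy Efficiency Rebate: 22% of the $600 excess over $257,400 is $132; credit = $425 − $132 = $293.

$293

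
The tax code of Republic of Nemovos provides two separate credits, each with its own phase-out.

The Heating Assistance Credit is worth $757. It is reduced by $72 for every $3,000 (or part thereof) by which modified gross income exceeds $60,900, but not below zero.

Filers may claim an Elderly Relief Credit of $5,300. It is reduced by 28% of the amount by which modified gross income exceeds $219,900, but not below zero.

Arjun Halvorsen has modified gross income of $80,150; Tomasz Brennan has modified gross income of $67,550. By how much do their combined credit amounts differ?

Arjun ($80,150): Heating Assistance Credit: income exceeds $60,900 by $19,250, which is 7 full-or-partial $3,000 increments; reduction = 7 × $72 = $504, leaving $253. Elderly Relief Credit: $80,150 is at or below the $219,900 threshold, so the full $5,300 applies. total $253 + $5,300 = $5,553
Tomasz ($67,550): Heating Assistance Credit: income exceeds $60,900 by $6,650, which is 3 full-or-partial $3,000 increments; reduction = 3 × $72 = $216, leaving $541. Elderly Relief Credit: $67,550 is at or below the $219,900 threshold, so the full $5,300 applies. total $541 + $5,300 = $5,841
Difference: |$5,553 − $5,841| = $288.

$288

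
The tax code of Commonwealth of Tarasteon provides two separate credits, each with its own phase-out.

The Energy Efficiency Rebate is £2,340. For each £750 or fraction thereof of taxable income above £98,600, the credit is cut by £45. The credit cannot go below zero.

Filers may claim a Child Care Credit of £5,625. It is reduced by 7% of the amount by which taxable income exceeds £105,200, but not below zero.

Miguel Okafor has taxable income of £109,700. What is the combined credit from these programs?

£6,975

Energy Efficiency Rebate: income exceeds £98,600 by £11,100, which is 15 full-or-partial £750 increments; reduction = 15 × £45 = £675, leaving £1,665.
Child Care Credit: 7% of the £4,500 excess over £105,200 is £315; credit = £5,625 − £315 = £5,310.
Total: £1,665 + £5,310 = £6,975.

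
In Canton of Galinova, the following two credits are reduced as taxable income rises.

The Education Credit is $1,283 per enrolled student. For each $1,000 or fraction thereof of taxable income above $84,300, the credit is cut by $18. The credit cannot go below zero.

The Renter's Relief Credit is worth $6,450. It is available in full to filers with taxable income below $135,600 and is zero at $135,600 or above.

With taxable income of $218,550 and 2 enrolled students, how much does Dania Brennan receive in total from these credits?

Education Credit: base = 2 × $1,283 = $2,566. income exceeds $84,300 by $134,250, which is 135 full-or-partial $1,000 increments; reduction = 135 × $18 = $2,430, leaving $136.
Renter's Relief Credit: $218,550 meets or exceeds the $135,600 cutoff, so the credit is $0.
Total: $136 + $0 = $136.

$136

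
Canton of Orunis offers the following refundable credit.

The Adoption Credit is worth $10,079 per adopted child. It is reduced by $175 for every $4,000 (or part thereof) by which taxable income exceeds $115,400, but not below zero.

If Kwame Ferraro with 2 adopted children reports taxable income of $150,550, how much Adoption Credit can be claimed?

$18,583

Adoption Credit: base = 2 × $10,079 = $20,158. income exceeds $115,400 by $35,150, which is 9 full-or-partial $4,000 increments; reduction = 9 × $175 = $1,575, leaving $18,583.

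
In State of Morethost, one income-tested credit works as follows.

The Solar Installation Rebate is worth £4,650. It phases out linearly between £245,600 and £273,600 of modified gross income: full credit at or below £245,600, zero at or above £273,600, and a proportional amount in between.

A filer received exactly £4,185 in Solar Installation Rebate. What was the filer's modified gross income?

£4,185 is 4,185/4,650 of the full £4,650, so 465/4,650 of the £28,000 range has been used: income = £245,600 + £28,000 × 465/4,650 = £248,400.

£248,400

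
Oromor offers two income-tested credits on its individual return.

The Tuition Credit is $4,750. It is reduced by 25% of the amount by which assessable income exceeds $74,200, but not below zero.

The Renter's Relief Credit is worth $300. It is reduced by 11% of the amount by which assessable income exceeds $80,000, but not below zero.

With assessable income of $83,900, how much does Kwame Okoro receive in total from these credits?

$2,325

Tuition Credit: 25% of the $9,700 excess over $74,200 is $2,425; credit = $4,750 − $2,425 = $2,325.
Renter's Relief Credit: 11% of the $3,900 excess over $80,000 is $429 ≥ base, so the credit is $0.
Total: $2,325 + $0 = $2,325.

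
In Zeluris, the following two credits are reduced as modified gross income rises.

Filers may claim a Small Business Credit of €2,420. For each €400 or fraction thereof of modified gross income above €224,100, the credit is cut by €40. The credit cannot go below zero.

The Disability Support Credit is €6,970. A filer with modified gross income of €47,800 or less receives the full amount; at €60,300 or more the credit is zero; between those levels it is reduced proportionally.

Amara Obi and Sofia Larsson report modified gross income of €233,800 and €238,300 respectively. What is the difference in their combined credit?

€440

Amara (€233,800): Small Business Credit: income exceeds €224,100 by €9,700, which is 25 full-or-partial €400 increments; reduction = 25 × €40 = €1,000, leaving €1,420. Disability Support Credit: €233,800 is at or above €60,300, so the credit is €0. total €1,420 + €0 = €1,420
Sofia (€238,300): Small Business Credit: income exceeds €224,100 by €14,200, which is 36 full-or-partial €400 increments; reduction = 36 × €40 = €1,440, leaving €980. Disability Support Credit: €238,300 is at or above €60,300, so the credit is €0. total €980 + €0 = €980
Difference: |€1,420 − €980| = €440.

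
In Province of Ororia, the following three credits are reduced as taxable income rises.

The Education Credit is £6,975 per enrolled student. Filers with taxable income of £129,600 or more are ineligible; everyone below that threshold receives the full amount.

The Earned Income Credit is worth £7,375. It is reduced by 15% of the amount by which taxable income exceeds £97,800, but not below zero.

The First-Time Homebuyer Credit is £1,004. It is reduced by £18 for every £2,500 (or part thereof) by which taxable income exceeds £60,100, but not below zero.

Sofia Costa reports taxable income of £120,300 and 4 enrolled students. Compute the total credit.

Education Credit: base = 4 × £6,975 = £27,900. £120,300 is below the £129,600 cutoff, so the full £27,900 applies.
Earned Income Credit: 15% of the £22,500 excess over £97,800 is £3,375; credit = £7,375 − £3,375 = £4,000.
First-Time Homebuyer Credit: income exceeds £60,100 by £60,200, which is 25 full-or-partial £2,500 increments; reduction = 25 × £18 = £450, leaving £554.
Total: £27,900 + £4,000 + £554 = £32,454.

£32,454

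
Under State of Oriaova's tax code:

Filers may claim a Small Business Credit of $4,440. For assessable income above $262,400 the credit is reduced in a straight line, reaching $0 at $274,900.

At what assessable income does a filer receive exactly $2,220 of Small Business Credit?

$2,220 is 2,220/4,440 of the full $4,440, so 2,220/4,440 of the $12,500 range has been used: income = $262,400 + $12,500 × 2,220/4,440 = $268,650.

$268,650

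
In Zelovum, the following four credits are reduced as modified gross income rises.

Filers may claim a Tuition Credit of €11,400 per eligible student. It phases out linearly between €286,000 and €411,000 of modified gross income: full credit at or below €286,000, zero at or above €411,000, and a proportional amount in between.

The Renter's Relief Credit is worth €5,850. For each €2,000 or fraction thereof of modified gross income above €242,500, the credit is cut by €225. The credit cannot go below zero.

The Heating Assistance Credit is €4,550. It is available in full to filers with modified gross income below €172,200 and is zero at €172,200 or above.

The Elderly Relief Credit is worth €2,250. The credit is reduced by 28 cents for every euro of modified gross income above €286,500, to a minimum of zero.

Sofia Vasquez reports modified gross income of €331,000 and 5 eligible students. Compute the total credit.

Tuition Credit: base = 5 × €11,400 = €57,000. €331,000 is €45,000 into a €125,000 phase-out range, leaving 80,000/125,000 of the credit: €57,000 × 80,000/125,000 = €36,480.
Renter's Relief Credit: income exceeds €242,500 by €88,500 → 45 increments × €225 = €10,125 ≥ base, so the credit is €0.
Heating Assistance Credit: €331,000 meets or exceeds the €172,200 cutoff, so the credit is €0.
Elderly Relief Credit: 28% of the €44,500 excess over €286,500 is €12,460 ≥ base, so the credit is €0.
Total: €36,480 + €0 + €0 + €0 = €36,480.

€36,480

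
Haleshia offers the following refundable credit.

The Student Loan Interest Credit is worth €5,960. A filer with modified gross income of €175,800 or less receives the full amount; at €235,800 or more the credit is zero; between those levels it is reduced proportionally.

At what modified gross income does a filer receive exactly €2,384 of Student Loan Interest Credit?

€211,800

€2,384 is 2,384/5,960 of the full €5,960, so 3,576/5,960 of the €60,000 range has been used: income = €175,800 + €60,000 × 3,576/5,960 = €211,800.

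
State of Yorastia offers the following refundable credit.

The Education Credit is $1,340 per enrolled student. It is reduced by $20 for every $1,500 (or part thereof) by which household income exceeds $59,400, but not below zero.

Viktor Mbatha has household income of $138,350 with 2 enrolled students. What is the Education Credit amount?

Education Credit: base = 2 × $1,340 = $2,680. income exceeds $59,400 by $78,950, which is 53 full-or-partial $1,500 increments; reduction = 53 × $20 = $1,060, leaving $1,620.

$1,620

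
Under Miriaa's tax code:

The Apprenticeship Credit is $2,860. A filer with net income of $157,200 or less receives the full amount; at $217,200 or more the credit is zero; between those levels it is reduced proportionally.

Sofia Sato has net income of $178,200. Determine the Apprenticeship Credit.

$1,859

Apprenticeship Credit: $178,200 is $21,000 into a $60,000 phase-out range, leaving 39,000/60,000 of the credit: $2,860 × 39,000/60,000 = $1,859.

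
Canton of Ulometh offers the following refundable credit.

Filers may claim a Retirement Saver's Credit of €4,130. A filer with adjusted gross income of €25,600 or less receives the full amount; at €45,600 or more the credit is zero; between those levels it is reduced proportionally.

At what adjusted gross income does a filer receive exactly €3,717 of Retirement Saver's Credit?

€3,717 is 3,717/4,130 of the full €4,130, so 413/4,130 of the €20,000 range has been used: income = €25,600 + €20,000 × 413/4,130 = €27,600.

€27,600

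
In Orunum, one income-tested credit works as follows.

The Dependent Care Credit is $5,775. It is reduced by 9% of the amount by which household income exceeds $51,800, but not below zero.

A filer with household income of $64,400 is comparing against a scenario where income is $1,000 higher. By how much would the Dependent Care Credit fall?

At $64,400 — 9% of the $12,600 excess over $51,800 is $1,134; credit = $5,775 − $1,134 = $4,641.
At $65,400 — 9% of the $13,600 excess over $51,800 is $1,224; credit = $5,775 − $1,224 = $4,551.
Lost: $4,641 − $4,551 = $90.

$90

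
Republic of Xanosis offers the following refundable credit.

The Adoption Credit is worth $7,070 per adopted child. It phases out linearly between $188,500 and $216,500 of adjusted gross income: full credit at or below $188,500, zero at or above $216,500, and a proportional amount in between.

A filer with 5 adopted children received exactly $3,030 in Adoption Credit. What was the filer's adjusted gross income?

$214,100

Full credit = 5 × $7,070 = $35,350.
$3,030 is 3,030/35,350 of the full $35,350, so 32,320/35,350 of the $28,000 range has been used: income = $188,500 + $28,000 × 32,320/35,350 = $214,100.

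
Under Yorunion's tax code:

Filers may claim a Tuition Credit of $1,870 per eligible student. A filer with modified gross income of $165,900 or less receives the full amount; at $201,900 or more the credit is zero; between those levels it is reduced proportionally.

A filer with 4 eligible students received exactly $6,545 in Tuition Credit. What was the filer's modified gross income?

Full credit = 4 × $1,870 = $7,480.
$6,545 is 6,545/7,480 of the full $7,480, so 935/7,480 of the $36,000 range has been used: income = $165,900 + $36,000 × 935/7,480 = $170,400.

$170,400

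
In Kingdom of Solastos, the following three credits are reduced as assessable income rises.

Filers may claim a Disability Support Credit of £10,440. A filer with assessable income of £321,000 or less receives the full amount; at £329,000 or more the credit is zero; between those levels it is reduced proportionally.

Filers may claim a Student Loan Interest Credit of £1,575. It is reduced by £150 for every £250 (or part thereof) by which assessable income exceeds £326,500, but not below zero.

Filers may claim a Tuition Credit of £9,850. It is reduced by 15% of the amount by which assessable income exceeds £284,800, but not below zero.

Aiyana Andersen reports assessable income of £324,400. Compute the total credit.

Disability Support Credit: £324,400 is £3,400 into a £8,000 phase-out range, leaving 4,600/8,000 of the credit: £10,440 × 4,600/8,000 = £6,003.
Student Loan Interest Credit: £324,400 is at or below the £326,500 threshold, so the full £1,575 applies.
Tuition Credit: 15% of the £39,600 excess over £284,800 is £5,940; credit = £9,850 − £5,940 = £3,910.
Total: £6,003 + £1,575 + £3,910 = £11,488.

£11,488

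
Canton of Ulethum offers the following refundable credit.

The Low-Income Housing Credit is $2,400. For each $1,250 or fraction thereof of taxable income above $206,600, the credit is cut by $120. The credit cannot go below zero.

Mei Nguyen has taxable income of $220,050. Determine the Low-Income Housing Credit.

Low-Income Housing Credit: income exceeds $206,600 by $13,450, which is 11 full-or-partial $1,250 increments; reduction = 11 × $120 = $1,320, leaving $1,080.

$1,080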